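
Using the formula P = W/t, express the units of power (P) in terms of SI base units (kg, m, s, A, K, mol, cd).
Units of each symbol in P = W/t:
  W (work): kg·m²/s²
  t (time): s  → in the denominator, contributes 1/s

Multiplying the contributions: [kg·m²/s²] · [1/s]
Adding exponents of each base unit: kg: 1, m: 2, s: -3
SI base units of power: kg·m²/s³

Answer: kg·m²/s³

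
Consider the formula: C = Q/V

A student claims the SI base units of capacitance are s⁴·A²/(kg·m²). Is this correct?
Units of each symbol in C = Q/V:
  Q (charge, in coulombs): s·A
  V (voltage, in volts): kg·m²/(s³·A)  → in the denominator, contributes s³·A/(kg·m²)

Multiplying the contributions: [s·A] · [s³·A/(kg·m²)]
Adding exponents of each base unit: kg: -1, m: -2, s: 4, A: 2
SI base units of capacitance: s⁴·A²/(kg·m²)

The claimed units s⁴·A²/(kg·m²) match the derived units, so the claim is correct.

Answer: Yes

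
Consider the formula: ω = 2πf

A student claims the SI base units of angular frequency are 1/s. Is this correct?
Units of each symbol in ω = 2πf:
  f (frequency): 1/s
  The factor 2π is dimensionless.

Multiplying the contributions: [1/s]
Adding exponents of each base unit: s: -1
SI base units of angular frequency: 1/s

The claimed units 1/s match the derived units, so the claim is correct.

Answer: Yes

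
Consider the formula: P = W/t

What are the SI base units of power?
Units of each symbol in P = W/t:
  W (work): kg·m²/s²
  t (time): s  → in the denominator, contributes 1/s

Multiplying the contributions: [kg·m²/s²] · [1/s]
Adding exponents of each base unit: kg: 1, m: 2, s: -3
SI base units of power: kg·m²/s³

Answer: kg·m²/s³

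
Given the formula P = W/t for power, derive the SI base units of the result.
Units of each symbol in P = W/t:
  W (work): kg·m²/s²
  t (time): s  → in the denominator, contributes 1/s

Multiplying the contributions: [kg·m²/s²] · [1/s]
Adding exponents of each base unit: kg: 1, m: 2, s: -3
SI base units of power: kg·m²/s³

Answer: kg·m²/s³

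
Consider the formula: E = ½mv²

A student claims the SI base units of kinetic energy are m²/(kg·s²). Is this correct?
Units of each symbol in E = ½mv²:
  m (mass): kg
  v (speed): m/s  → to the power 2, contributes m²/s²
  The factor ½ is dimensionless.

Multiplying the contributions: [kg] · [m²/s²]
Adding exponents of each base unit: kg: 1, m: 2, s: -2
SI base units of kinetic energy: kg·m²/s²

The claimed units m²/(kg·s²) (exponents kg: -1, m: 2, s: -2) do not match the derived units kg·m²/s² (exponents kg: 1, m: 2, s: -2), so the claim is incorrect.

Answer: No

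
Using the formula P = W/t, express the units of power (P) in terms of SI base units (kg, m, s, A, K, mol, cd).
Units of each symbol in P = W/t:
  W (work): kg·m²/s²
  t (time): s  → in the denominator, contributes 1/s

Multiplying the contributions: [kg·m²/s²] · [1/s]
Adding exponents of each base unit: kg: 1, m: 2, s: -3
SI base units of power: kg·m²/s³

Answer: kg·m²/s³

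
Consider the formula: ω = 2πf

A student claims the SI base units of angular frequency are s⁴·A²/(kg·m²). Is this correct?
Units of each symbol in ω = 2πf:
  f (frequency): 1/s
  The factor 2π is dimensionless.

Multiplying the contributions: [1/s]
Adding exponents of each base unit: s: -1
SI base units of angular frequency: 1/s

The claimed units s⁴·A²/(kg·m²) (exponents kg: -1, m: -2, s: 4, A: 2) do not match the derived units 1/s (exponents s: -1), so the claim is incorrect.

Answer: No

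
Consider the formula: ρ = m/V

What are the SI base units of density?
Units of each symbol in ρ = m/V:
  m (mass): kg
  V (volume): m³  → in the denominator, contributes 1/m³

Multiplying the contributions: [kg] · [1/m³]
Adding exponents of each base unit: kg: 1, m: -3
SI base units of density: kg/m³

Answer: kg/m³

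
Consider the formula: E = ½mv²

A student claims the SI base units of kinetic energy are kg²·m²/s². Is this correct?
Units of each symbol in E = ½mv²:
  m (mass): kg
  v (speed): m/s  → to the power 2, contributes m²/s²
  The factor ½ is dimensionless.

Multiplying the contributions: [kg] · [m²/s²]
Adding exponents of each base unit: kg: 1, m: 2, s: -2
SI base units of kinetic energy: kg·m²/s²

The claimed units kg²·m²/s² (exponents kg: 2, m: 2, s: -2) do not match the derived units kg·m²/s² (exponents kg: 1, m: 2, s: -2), so the claim is incorrect.

Answer: No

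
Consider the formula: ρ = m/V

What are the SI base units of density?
Units of each symbol in ρ = m/V:
  m (mass): kg
  V (volume): m³  → in the denominator, contributes 1/m³

Multiplying the contributions: [kg] · [1/m³]
Adding exponents of each base unit: kg: 1, m: -3
SI base units of density: kg/m³

Answer: kg/m³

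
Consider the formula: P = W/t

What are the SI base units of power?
Units of each symbol in P = W/t:
  W (work): kg·m²/s²
  t (time): s  → in the denominator, contributes 1/s

Multiplying the contributions: [kg·m²/s²] · [1/s]
Adding exponents of each base unit: kg: 1, m: 2, s: -3
SI base units of power: kg·m²/s³

Answer: kg·m²/s³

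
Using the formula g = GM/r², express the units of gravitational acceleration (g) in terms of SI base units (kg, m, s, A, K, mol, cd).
Units of each symbol in g = GM/r²:
  G (gravitational constant): m³/(kg·s²)
  M (mass): kg
  r (distance): m  → to the power 2 in the denominator, contributes 1/m²

Multiplying the contributions: [m³/(kg·s²)] · [kg] · [1/m²]
Adding exponents of each base unit: m: 1, s: -2
SI base units of gravitational acceleration: m/s²

Answer: m/s²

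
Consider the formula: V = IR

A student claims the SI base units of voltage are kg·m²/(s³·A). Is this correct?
Units of each symbol in V = IR:
  I (current): A
  R (resistance, in ohms): kg·m²/(s³·A²)

Multiplying the contributions: [A] · [kg·m²/(s³·A²)]
Adding exponents of each base unit: kg: 1, m: 2, s: -3, A: -1
SI base units of voltage: kg·m²/(s³·A)

The claimed units kg·m²/(s³·A) match the derived units, so the claim is correct.

Answer: Yes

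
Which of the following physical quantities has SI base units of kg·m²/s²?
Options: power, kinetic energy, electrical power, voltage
Checking the SI base units of each option:
  power (P = W/t): kg·m²/s³  ✗
  kinetic energy (E = ½mv²): kg·m²/s²  ✓ matches
  electrical power (P = IV): kg·m²/s³  ✗
  voltage (V = IR): kg·m²/(s³·A)  ✗

Only kinetic energy has units kg·m²/s².

Answer: kinetic energy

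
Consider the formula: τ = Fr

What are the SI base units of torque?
Units of each symbol in τ = Fr:
  F (force): kg·m/s²
  r (lever arm): m

Multiplying the contributions: [kg·m/s²] · [m]
Adding exponents of each base unit: kg: 1, m: 2, s: -2
SI base units of torque: kg·m²/s²

Answer: kg·m²/s²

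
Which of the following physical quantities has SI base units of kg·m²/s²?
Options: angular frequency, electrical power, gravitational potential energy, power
Checking the SI base units of each option:
  angular frequency (ω = 2πf): 1/s  ✗
  electrical power (P = IV): kg·m²/s³  ✗
  gravitational potential energy (U = -GMm/r): kg·m²/s²  ✓ matches
  power (P = W/t): kg·m²/s³  ✗

Only gravitational potential energy has units kg·m²/s².

Answer: gravitational potential energy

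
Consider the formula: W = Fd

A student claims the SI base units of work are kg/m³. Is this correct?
Units of each symbol in W = Fd:
  F (force): kg·m/s²
  d (displacement): m

Multiplying the contributions: [kg·m/s²] · [m]
Adding exponents of each base unit: kg: 1, m: 2, s: -2
SI base units of work: kg·m²/s²

The claimed units kg/m³ (exponents kg: 1, m: -3) do not match the derived units kg·m²/s² (exponents kg: 1, m: 2, s: -2), so the claim is incorrect.

Answer: No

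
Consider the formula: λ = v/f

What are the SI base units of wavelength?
Units of each symbol in λ = v/f:
  v (wave speed): m/s
  f (frequency): 1/s  → in the denominator, contributes s

Multiplying the contributions: [m/s] · [s]
Adding exponents of each base unit: m: 1
SI base units of wavelength: m

Answer: m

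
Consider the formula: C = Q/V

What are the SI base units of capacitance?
Units of each symbol in C = Q/V:
  Q (charge, in coulombs): s·A
  V (voltage, in volts): kg·m²/(s³·A)  → in the denominator, contributes s³·A/(kg·m²)

Multiplying the contributions: [s·A] · [s³·A/(kg·m²)]
Adding exponents of each base unit: kg: -1, m: -2, s: 4, A: 2
SI base units of capacitance: s⁴·A²/(kg·m²)

Answer: s⁴·A²/(kg·m²)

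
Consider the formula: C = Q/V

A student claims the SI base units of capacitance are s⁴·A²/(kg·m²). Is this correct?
Units of each symbol in C = Q/V:
  Q (charge, in coulombs): s·A
  V (voltage, in volts): kg·m²/(s³·A)  → in the denominator, contributes s³·A/(kg·m²)

Multiplying the contributions: [s·A] · [s³·A/(kg·m²)]
Adding exponents of each base unit: kg: -1, m: -2, s: 4, A: 2
SI base units of capacitance: s⁴·A²/(kg·m²)

The claimed units s⁴·A²/(kg·m²) match the derived units, so the claim is correct.

Answer: Yes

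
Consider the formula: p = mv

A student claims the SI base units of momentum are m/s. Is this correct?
Units of each symbol in p = mv:
  m (mass): kg
  v (velocity): m/s

Multiplying the contributions: [kg] · [m/s]
Adding exponents of each base unit: kg: 1, m: 1, s: -1
SI base units of momentum: kg·m/s

The claimed units m/s (exponents m: 1, s: -1) do not match the derived units kg·m/s (exponents kg: 1, m: 1, s: -1), so the claim is incorrect.

Answer: No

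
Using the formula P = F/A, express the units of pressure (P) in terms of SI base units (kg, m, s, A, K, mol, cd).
Units of each symbol in P = F/A:
  F (force): kg·m/s²
  A (area): m²  → in the denominator, contributes 1/m²

Multiplying the contributions: [kg·m/s²] · [1/m²]
Adding exponents of each base unit: kg: 1, m: -1, s: -2
SI base units of pressure: kg/(m·s²)

Answer: kg/(m·s²)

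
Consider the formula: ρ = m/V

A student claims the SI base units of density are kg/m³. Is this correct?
Units of each symbol in ρ = m/V:
  m (mass): kg
  V (volume): m³  → in the denominator, contributes 1/m³

Multiplying the contributions: [kg] · [1/m³]
Adding exponents of each base unit: kg: 1, m: -3
SI base units of density: kg/m³

The claimed units kg/m³ match the derived units, so the claim is correct.

Answer: Yes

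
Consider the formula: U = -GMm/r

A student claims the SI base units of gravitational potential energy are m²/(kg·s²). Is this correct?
Units of each symbol in U = -GMm/r:
  G (gravitational constant): m³/(kg·s²)
  M (mass): kg
  m (mass): kg
  r (distance): m  → in the denominator, contributes 1/m
  The minus sign does not affect the units.

Multiplying the contributions: [m³/(kg·s²)] · [kg] · [kg] · [1/m]
Adding exponents of each base unit: kg: 1, m: 2, s: -2
SI base units of gravitational potential energy: kg·m²/s²

The claimed units m²/(kg·s²) (exponents kg: -1, m: 2, s: -2) do not match the derived units kg·m²/s² (exponents kg: 1, m: 2, s: -2), so the claim is incorrect.

Answer: No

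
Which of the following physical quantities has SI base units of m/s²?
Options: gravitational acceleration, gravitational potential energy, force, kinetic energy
Checking the SI base units of each option:
  gravitational acceleration (g = GM/r²): m/s²  ✓ matches
  gravitational potential energy (U = -GMm/r): kg·m²/s²  ✗
  force (F = ma): kg·m/s²  ✗
  kinetic energy (E = ½mv²): kg·m²/s²  ✗

Only gravitational acceleration has units m/s².

Answer: gravitational acceleration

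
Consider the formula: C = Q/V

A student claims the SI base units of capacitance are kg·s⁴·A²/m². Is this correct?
Units of each symbol in C = Q/V:
  Q (charge, in coulombs): s·A
  V (voltage, in volts): kg·m²/(s³·A)  → in the denominator, contributes s³·A/(kg·m²)

Multiplying the contributions: [s·A] · [s³·A/(kg·m²)]
Adding exponents of each base unit: kg: -1, m: -2, s: 4, A: 2
SI base units of capacitance: s⁴·A²/(kg·m²)

The claimed units kg·s⁴·A²/m² (exponents kg: 1, m: -2, s: 4, A: 2) do not match the derived units s⁴·A²/(kg·m²) (exponents kg: -1, m: -2, s: 4, A: 2), so the claim is incorrect.

Answer: No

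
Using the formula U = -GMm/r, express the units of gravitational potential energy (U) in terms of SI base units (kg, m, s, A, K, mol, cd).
Units of each symbol in U = -GMm/r:
  G (gravitational constant): m³/(kg·s²)
  M (mass): kg
  m (mass): kg
  r (distance): m  → in the denominator, contributes 1/m
  The minus sign does not affect the units.

Multiplying the contributions: [m³/(kg·s²)] · [kg] · [kg] · [1/m]
Adding exponents of each base unit: kg: 1, m: 2, s: -2
SI base units of gravitational potential energy: kg·m²/s²

Answer: kg·m²/s²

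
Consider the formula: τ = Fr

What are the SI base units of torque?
Units of each symbol in τ = Fr:
  F (force): kg·m/s²
  r (lever arm): m

Multiplying the contributions: [kg·m/s²] · [m]
Adding exponents of each base unit: kg: 1, m: 2, s: -2
SI base units of torque: kg·m²/s²

Answer: kg·m²/s²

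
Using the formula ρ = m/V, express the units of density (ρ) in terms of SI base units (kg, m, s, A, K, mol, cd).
Units of each symbol in ρ = m/V:
  m (mass): kg
  V (volume): m³  → in the denominator, contributes 1/m³

Multiplying the contributions: [kg] · [1/m³]
Adding exponents of each base unit: kg: 1, m: -3
SI base units of density: kg/m³

Answer: kg/m³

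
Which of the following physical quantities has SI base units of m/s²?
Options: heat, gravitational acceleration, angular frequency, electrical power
Checking the SI base units of each option:
  heat (Q = mcΔT): kg·m²/s²  ✗
  gravitational acceleration (g = GM/r²): m/s²  ✓ matches
  angular frequency (ω = 2πf): 1/s  ✗
  electrical power (P = IV): kg·m²/s³  ✗

Only gravitational acceleration has units m/s².

Answer: gravitational acceleration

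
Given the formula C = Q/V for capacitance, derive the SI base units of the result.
Units of each symbol in C = Q/V:
  Q (charge, in coulombs): s·A
  V (voltage, in volts): kg·m²/(s³·A)  → in the denominator, contributes s³·A/(kg·m²)

Multiplying the contributions: [s·A] · [s³·A/(kg·m²)]
Adding exponents of each base unit: kg: -1, m: -2, s: 4, A: 2
SI base units of capacitance: s⁴·A²/(kg·m²)

Answer: s⁴·A²/(kg·m²)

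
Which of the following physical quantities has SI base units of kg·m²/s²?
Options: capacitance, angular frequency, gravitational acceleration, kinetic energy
Checking the SI base units of each option:
  capacitance (C = Q/V): s⁴·A²/(kg·m²)  ✗
  angular frequency (ω = 2πf): 1/s  ✗
  gravitational acceleration (g = GM/r²): m/s²  ✗
  kinetic energy (E = ½mv²): kg·m²/s²  ✓ matches

Only kinetic energy has units kg·m²/s².

Answer: kinetic energy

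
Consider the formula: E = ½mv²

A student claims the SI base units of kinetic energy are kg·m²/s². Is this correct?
Units of each symbol in E = ½mv²:
  m (mass): kg
  v (speed): m/s  → to the power 2, contributes m²/s²
  The factor ½ is dimensionless.

Multiplying the contributions: [kg] · [m²/s²]
Adding exponents of each base unit: kg: 1, m: 2, s: -2
SI base units of kinetic energy: kg·m²/s²

The claimed units kg·m²/s² match the derived units, so the claim is correct.

Answer: Yes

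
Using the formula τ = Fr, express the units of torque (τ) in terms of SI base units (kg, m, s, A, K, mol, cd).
Units of each symbol in τ = Fr:
  F (force): kg·m/s²
  r (lever arm): m

Multiplying the contributions: [kg·m/s²] · [m]
Adding exponents of each base unit: kg: 1, m: 2, s: -2
SI base units of torque: kg·m²/s²

Answer: kg·m²/s²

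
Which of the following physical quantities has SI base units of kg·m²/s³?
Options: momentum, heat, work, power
Checking the SI base units of each option:
  momentum (p = mv): kg·m/s  ✗
  heat (Q = mcΔT): kg·m²/s²  ✗
  work (W = Fd): kg·m²/s²  ✗
  power (P = W/t): kg·m²/s³  ✓ matches

Only power has units kg·m²/s³.

Answer: power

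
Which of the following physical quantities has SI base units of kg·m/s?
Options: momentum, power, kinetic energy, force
Checking the SI base units of each option:
  momentum (p = mv): kg·m/s  ✓ matches
  power (P = W/t): kg·m²/s³  ✗
  kinetic energy (E = ½mv²): kg·m²/s²  ✗
  force (F = ma): kg·m/s²  ✗

Only momentum has units kg·m/s.

Answer: momentum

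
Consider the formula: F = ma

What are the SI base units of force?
Units of each symbol in F = ma:
  m (mass): kg
  a (acceleration): m/s²

Multiplying the contributions: [kg] · [m/s²]
Adding exponents of each base unit: kg: 1, m: 1, s: -2
SI base units of force: kg·m/s²

Answer: kg·m/s²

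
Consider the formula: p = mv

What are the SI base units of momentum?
Units of each symbol in p = mv:
  m (mass): kg
  v (velocity): m/s

Multiplying the contributions: [kg] · [m/s]
Adding exponents of each base unit: kg: 1, m: 1, s: -1
SI base units of momentum: kg·m/s

Answer: kg·m/s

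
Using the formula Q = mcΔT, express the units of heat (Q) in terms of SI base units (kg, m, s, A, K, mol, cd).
Units of each symbol in Q = mcΔT:
  m (mass): kg
  c (specific heat capacity, in J/(kg·K)): m²/(s²·K)
  ΔT (temperature change): K

Multiplying the contributions: [kg] · [m²/(s²·K)] · [K]
Adding exponents of each base unit: kg: 1, m: 2, s: -2
SI base units of heat: kg·m²/s²

Answer: kg·m²/s²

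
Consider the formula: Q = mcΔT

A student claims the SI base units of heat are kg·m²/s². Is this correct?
Units of each symbol in Q = mcΔT:
  m (mass): kg
  c (specific heat capacity, in J/(kg·K)): m²/(s²·K)
  ΔT (temperature change): K

Multiplying the contributions: [kg] · [m²/(s²·K)] · [K]
Adding exponents of each base unit: kg: 1, m: 2, s: -2
SI base units of heat: kg·m²/s²

The claimed units kg·m²/s² match the derived units, so the claim is correct.

Answer: Yes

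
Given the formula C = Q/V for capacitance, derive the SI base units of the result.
Units of each symbol in C = Q/V:
  Q (charge, in coulombs): s·A
  V (voltage, in volts): kg·m²/(s³·A)  → in the denominator, contributes s³·A/(kg·m²)

Multiplying the contributions: [s·A] · [s³·A/(kg·m²)]
Adding exponents of each base unit: kg: -1, m: -2, s: 4, A: 2
SI base units of capacitance: s⁴·A²/(kg·m²)

Answer: s⁴·A²/(kg·m²)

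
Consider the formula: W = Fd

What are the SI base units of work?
Units of each symbol in W = Fd:
  F (force): kg·m/s²
  d (displacement): m

Multiplying the contributions: [kg·m/s²] · [m]
Adding exponents of each base unit: kg: 1, m: 2, s: -2
SI base units of work: kg·m²/s²

Answer: kg·m²/s²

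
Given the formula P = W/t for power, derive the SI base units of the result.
Units of each symbol in P = W/t:
  W (work): kg·m²/s²
  t (time): s  → in the denominator, contributes 1/s

Multiplying the contributions: [kg·m²/s²] · [1/s]
Adding exponents of each base unit: kg: 1, m: 2, s: -3
SI base units of power: kg·m²/s³

Answer: kg·m²/s³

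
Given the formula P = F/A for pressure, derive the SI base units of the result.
Units of each symbol in P = F/A:
  F (force): kg·m/s²
  A (area): m²  → in the denominator, contributes 1/m²

Multiplying the contributions: [kg·m/s²] · [1/m²]
Adding exponents of each base unit: kg: 1, m: -1, s: -2
SI base units of pressure: kg/(m·s²)

Answer: kg/(m·s²)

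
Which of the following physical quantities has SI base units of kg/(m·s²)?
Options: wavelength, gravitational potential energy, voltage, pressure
Checking the SI base units of each option:
  wavelength (λ = v/f): m  ✗
  gravitational potential energy (U = -GMm/r): kg·m²/s²  ✗
  voltage (V = IR): kg·m²/(s³·A)  ✗
  pressure (P = F/A): kg/(m·s²)  ✓ matches

Only pressure has units kg/(m·s²).

Answer: pressure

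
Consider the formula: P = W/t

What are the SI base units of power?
Units of each symbol in P = W/t:
  W (work): kg·m²/s²
  t (time): s  → in the denominator, contributes 1/s

Multiplying the contributions: [kg·m²/s²] · [1/s]
Adding exponents of each base unit: kg: 1, m: 2, s: -3
SI base units of power: kg·m²/s³

Answer: kg·m²/s³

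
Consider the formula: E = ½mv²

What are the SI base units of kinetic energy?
Units of each symbol in E = ½mv²:
  m (mass): kg
  v (speed): m/s  → to the power 2, contributes m²/s²
  The factor ½ is dimensionless.

Multiplying the contributions: [kg] · [m²/s²]
Adding exponents of each base unit: kg: 1, m: 2, s: -2
SI base units of kinetic energy: kg·m²/s²

Answer: kg·m²/s²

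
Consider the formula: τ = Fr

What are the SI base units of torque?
Units of each symbol in τ = Fr:
  F (force): kg·m/s²
  r (lever arm): m

Multiplying the contributions: [kg·m/s²] · [m]
Adding exponents of each base unit: kg: 1, m: 2, s: -2
SI base units of torque: kg·m²/s²

Answer: kg·m²/s²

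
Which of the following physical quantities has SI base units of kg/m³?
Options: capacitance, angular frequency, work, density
Checking the SI base units of each option:
  capacitance (C = Q/V): s⁴·A²/(kg·m²)  ✗
  angular frequency (ω = 2πf): 1/s  ✗
  work (W = Fd): kg·m²/s²  ✗
  density (ρ = m/V): kg/m³  ✓ matches

Only density has units kg/m³.

Answer: density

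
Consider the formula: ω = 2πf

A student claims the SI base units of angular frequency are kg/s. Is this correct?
Units of each symbol in ω = 2πf:
  f (frequency): 1/s
  The factor 2π is dimensionless.

Multiplying the contributions: [1/s]
Adding exponents of each base unit: s: -1
SI base units of angular frequency: 1/s

The claimed units kg/s (exponents kg: 1, s: -1) do not match the derived units 1/s (exponents s: -1), so the claim is incorrect.

Answer: No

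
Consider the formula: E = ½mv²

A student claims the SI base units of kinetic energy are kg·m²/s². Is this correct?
Units of each symbol in E = ½mv²:
  m (mass): kg
  v (speed): m/s  → to the power 2, contributes m²/s²
  The factor ½ is dimensionless.

Multiplying the contributions: [kg] · [m²/s²]
Adding exponents of each base unit: kg: 1, m: 2, s: -2
SI base units of kinetic energy: kg·m²/s²

The claimed units kg·m²/s² match the derived units, so the claim is correct.

Answer: Yes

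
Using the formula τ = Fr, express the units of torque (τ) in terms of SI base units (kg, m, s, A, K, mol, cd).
Units of each symbol in τ = Fr:
  F (force): kg·m/s²
  r (lever arm): m

Multiplying the contributions: [kg·m/s²] · [m]
Adding exponents of each base unit: kg: 1, m: 2, s: -2
SI base units of torque: kg·m²/s²

Answer: kg·m²/s²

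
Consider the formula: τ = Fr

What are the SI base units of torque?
Units of each symbol in τ = Fr:
  F (force): kg·m/s²
  r (lever arm): m

Multiplying the contributions: [kg·m/s²] · [m]
Adding exponents of each base unit: kg: 1, m: 2, s: -2
SI base units of torque: kg·m²/s²

Answer: kg·m²/s²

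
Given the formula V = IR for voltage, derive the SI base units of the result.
Units of each symbol in V = IR:
  I (current): A
  R (resistance, in ohms): kg·m²/(s³·A²)

Multiplying the contributions: [A] · [kg·m²/(s³·A²)]
Adding exponents of each base unit: kg: 1, m: 2, s: -3, A: -1
SI base units of voltage: kg·m²/(s³·A)

Answer: kg·m²/(s³·A)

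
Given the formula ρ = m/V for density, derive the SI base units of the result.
Units of each symbol in ρ = m/V:
  m (mass): kg
  V (volume): m³  → in the denominator, contributes 1/m³

Multiplying the contributions: [kg] · [1/m³]
Adding exponents of each base unit: kg: 1, m: -3
SI base units of density: kg/m³

Answer: kg/m³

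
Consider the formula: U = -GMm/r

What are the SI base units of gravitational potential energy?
Units of each symbol in U = -GMm/r:
  G (gravitational constant): m³/(kg·s²)
  M (mass): kg
  m (mass): kg
  r (distance): m  → in the denominator, contributes 1/m
  The minus sign does not affect the units.

Multiplying the contributions: [m³/(kg·s²)] · [kg] · [kg] · [1/m]
Adding exponents of each base unit: kg: 1, m: 2, s: -2
SI base units of gravitational potential energy: kg·m²/s²

Answer: kg·m²/s²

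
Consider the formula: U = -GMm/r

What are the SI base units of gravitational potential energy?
Units of each symbol in U = -GMm/r:
  G (gravitational constant): m³/(kg·s²)
  M (mass): kg
  m (mass): kg
  r (distance): m  → in the denominator, contributes 1/m
  The minus sign does not affect the units.

Multiplying the contributions: [m³/(kg·s²)] · [kg] · [kg] · [1/m]
Adding exponents of each base unit: kg: 1, m: 2, s: -2
SI base units of gravitational potential energy: kg·m²/s²

Answer: kg·m²/s²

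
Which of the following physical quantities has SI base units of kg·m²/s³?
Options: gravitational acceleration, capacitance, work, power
Checking the SI base units of each option:
  gravitational acceleration (g = GM/r²): m/s²  ✗
  capacitance (C = Q/V): s⁴·A²/(kg·m²)  ✗
  work (W = Fd): kg·m²/s²  ✗
  power (P = W/t): kg·m²/s³  ✓ matches

Only power has units kg·m²/s³.

Answer: power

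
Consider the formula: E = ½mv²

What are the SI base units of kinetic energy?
Units of each symbol in E = ½mv²:
  m (mass): kg
  v (speed): m/s  → to the power 2, contributes m²/s²
  The factor ½ is dimensionless.

Multiplying the contributions: [kg] · [m²/s²]
Adding exponents of each base unit: kg: 1, m: 2, s: -2
SI base units of kinetic energy: kg·m²/s²

Answer: kg·m²/s²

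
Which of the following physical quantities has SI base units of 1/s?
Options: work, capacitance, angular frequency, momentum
Checking the SI base units of each option:
  work (W = Fd): kg·m²/s²  ✗
  capacitance (C = Q/V): s⁴·A²/(kg·m²)  ✗
  angular frequency (ω = 2πf): 1/s  ✓ matches
  momentum (p = mv): kg·m/s  ✗

Only angular frequency has units 1/s.

Answer: angular frequency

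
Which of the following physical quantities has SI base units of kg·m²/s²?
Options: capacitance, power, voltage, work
Checking the SI base units of each option:
  capacitance (C = Q/V): s⁴·A²/(kg·m²)  ✗
  power (P = W/t): kg·m²/s³  ✗
  voltage (V = IR): kg·m²/(s³·A)  ✗
  work (W = Fd): kg·m²/s²  ✓ matches

Only work has units kg·m²/s².

Answer: work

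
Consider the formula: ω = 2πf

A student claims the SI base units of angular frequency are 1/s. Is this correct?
Units of each symbol in ω = 2πf:
  f (frequency): 1/s
  The factor 2π is dimensionless.

Multiplying the contributions: [1/s]
Adding exponents of each base unit: s: -1
SI base units of angular frequency: 1/s

The claimed units 1/s match the derived units, so the claim is correct.

Answer: Yes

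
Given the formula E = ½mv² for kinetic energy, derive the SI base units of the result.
Units of each symbol in E = ½mv²:
  m (mass): kg
  v (speed): m/s  → to the power 2, contributes m²/s²
  The factor ½ is dimensionless.

Multiplying the contributions: [kg] · [m²/s²]
Adding exponents of each base unit: kg: 1, m: 2, s: -2
SI base units of kinetic energy: kg·m²/s²

Answer: kg·m²/s²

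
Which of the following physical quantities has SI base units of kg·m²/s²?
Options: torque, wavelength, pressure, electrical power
Checking the SI base units of each option:
  torque (τ = Fr): kg·m²/s²  ✓ matches
  wavelength (λ = v/f): m  ✗
  pressure (P = F/A): kg/(m·s²)  ✗
  electrical power (P = IV): kg·m²/s³  ✗

Only torque has units kg·m²/s².

Answer: torque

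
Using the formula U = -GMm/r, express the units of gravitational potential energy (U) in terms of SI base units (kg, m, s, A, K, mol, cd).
Units of each symbol in U = -GMm/r:
  G (gravitational constant): m³/(kg·s²)
  M (mass): kg
  m (mass): kg
  r (distance): m  → in the denominator, contributes 1/m
  The minus sign does not affect the units.

Multiplying the contributions: [m³/(kg·s²)] · [kg] · [kg] · [1/m]
Adding exponents of each base unit: kg: 1, m: 2, s: -2
SI base units of gravitational potential energy: kg·m²/s²

Answer: kg·m²/s²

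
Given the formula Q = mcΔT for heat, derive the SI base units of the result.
Units of each symbol in Q = mcΔT:
  m (mass): kg
  c (specific heat capacity, in J/(kg·K)): m²/(s²·K)
  ΔT (temperature change): K

Multiplying the contributions: [kg] · [m²/(s²·K)] · [K]
Adding exponents of each base unit: kg: 1, m: 2, s: -2
SI base units of heat: kg·m²/s²

Answer: kg·m²/s²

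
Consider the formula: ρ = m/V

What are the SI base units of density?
Units of each symbol in ρ = m/V:
  m (mass): kg
  V (volume): m³  → in the denominator, contributes 1/m³

Multiplying the contributions: [kg] · [1/m³]
Adding exponents of each base unit: kg: 1, m: -3
SI base units of density: kg/m³

Answer: kg/m³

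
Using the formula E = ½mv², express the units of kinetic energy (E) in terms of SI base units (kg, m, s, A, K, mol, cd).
Units of each symbol in E = ½mv²:
  m (mass): kg
  v (speed): m/s  → to the power 2, contributes m²/s²
  The factor ½ is dimensionless.

Multiplying the contributions: [kg] · [m²/s²]
Adding exponents of each base unit: kg: 1, m: 2, s: -2
SI base units of kinetic energy: kg·m²/s²

Answer: kg·m²/s²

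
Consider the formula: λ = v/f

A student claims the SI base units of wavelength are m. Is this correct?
Units of each symbol in λ = v/f:
  v (wave speed): m/s
  f (frequency): 1/s  → in the denominator, contributes s

Multiplying the contributions: [m/s] · [s]
Adding exponents of each base unit: m: 1
SI base units of wavelength: m

The claimed units m match the derived units, so the claim is correct.

Answer: Yes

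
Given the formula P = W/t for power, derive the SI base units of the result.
Units of each symbol in P = W/t:
  W (work): kg·m²/s²
  t (time): s  → in the denominator, contributes 1/s

Multiplying the contributions: [kg·m²/s²] · [1/s]
Adding exponents of each base unit: kg: 1, m: 2, s: -3
SI base units of power: kg·m²/s³

Answer: kg·m²/s³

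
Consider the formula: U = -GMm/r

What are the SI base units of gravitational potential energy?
Units of each symbol in U = -GMm/r:
  G (gravitational constant): m³/(kg·s²)
  M (mass): kg
  m (mass): kg
  r (distance): m  → in the denominator, contributes 1/m
  The minus sign does not affect the units.

Multiplying the contributions: [m³/(kg·s²)] · [kg] · [kg] · [1/m]
Adding exponents of each base unit: kg: 1, m: 2, s: -2
SI base units of gravitational potential energy: kg·m²/s²

Answer: kg·m²/s²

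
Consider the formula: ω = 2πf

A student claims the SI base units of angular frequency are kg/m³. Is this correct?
Units of each symbol in ω = 2πf:
  f (frequency): 1/s
  The factor 2π is dimensionless.

Multiplying the contributions: [1/s]
Adding exponents of each base unit: s: -1
SI base units of angular frequency: 1/s

The claimed units kg/m³ (exponents kg: 1, m: -3) do not match the derived units 1/s (exponents s: -1), so the claim is incorrect.

Answer: No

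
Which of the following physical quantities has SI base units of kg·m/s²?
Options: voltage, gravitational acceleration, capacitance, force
Checking the SI base units of each option:
  voltage (V = IR): kg·m²/(s³·A)  ✗
  gravitational acceleration (g = GM/r²): m/s²  ✗
  capacitance (C = Q/V): s⁴·A²/(kg·m²)  ✗
  force (F = ma): kg·m/s²  ✓ matches

Only force has units kg·m/s².

Answer: force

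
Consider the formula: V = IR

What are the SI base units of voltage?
Units of each symbol in V = IR:
  I (current): A
  R (resistance, in ohms): kg·m²/(s³·A²)

Multiplying the contributions: [A] · [kg·m²/(s³·A²)]
Adding exponents of each base unit: kg: 1, m: 2, s: -3, A: -1
SI base units of voltage: kg·m²/(s³·A)

Answer: kg·m²/(s³·A)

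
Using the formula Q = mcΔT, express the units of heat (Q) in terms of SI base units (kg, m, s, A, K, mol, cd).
Units of each symbol in Q = mcΔT:
  m (mass): kg
  c (specific heat capacity, in J/(kg·K)): m²/(s²·K)
  ΔT (temperature change): K

Multiplying the contributions: [kg] · [m²/(s²·K)] · [K]
Adding exponents of each base unit: kg: 1, m: 2, s: -2
SI base units of heat: kg·m²/s²

Answer: kg·m²/s²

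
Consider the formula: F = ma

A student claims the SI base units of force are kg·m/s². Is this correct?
Units of each symbol in F = ma:
  m (mass): kg
  a (acceleration): m/s²

Multiplying the contributions: [kg] · [m/s²]
Adding exponents of each base unit: kg: 1, m: 1, s: -2
SI base units of force: kg·m/s²

The claimed units kg·m/s² match the derived units, so the claim is correct.

Answer: Yes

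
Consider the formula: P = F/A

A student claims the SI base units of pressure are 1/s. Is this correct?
Units of each symbol in P = F/A:
  F (force): kg·m/s²
  A (area): m²  → in the denominator, contributes 1/m²

Multiplying the contributions: [kg·m/s²] · [1/m²]
Adding exponents of each base unit: kg: 1, m: -1, s: -2
SI base units of pressure: kg/(m·s²)

The claimed units 1/s (exponents s: -1) do not match the derived units kg/(m·s²) (exponents kg: 1, m: -1, s: -2), so the claim is incorrect.

Answer: No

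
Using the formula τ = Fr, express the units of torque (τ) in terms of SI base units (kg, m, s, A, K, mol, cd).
Units of each symbol in τ = Fr:
  F (force): kg·m/s²
  r (lever arm): m

Multiplying the contributions: [kg·m/s²] · [m]
Adding exponents of each base unit: kg: 1, m: 2, s: -2
SI base units of torque: kg·m²/s²

Answer: kg·m²/s²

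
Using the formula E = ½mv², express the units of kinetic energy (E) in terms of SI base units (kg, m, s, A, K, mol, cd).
Units of each symbol in E = ½mv²:
  m (mass): kg
  v (speed): m/s  → to the power 2, contributes m²/s²
  The factor ½ is dimensionless.

Multiplying the contributions: [kg] · [m²/s²]
Adding exponents of each base unit: kg: 1, m: 2, s: -2
SI base units of kinetic energy: kg·m²/s²

Answer: kg·m²/s²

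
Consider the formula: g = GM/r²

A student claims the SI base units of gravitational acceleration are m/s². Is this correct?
Units of each symbol in g = GM/r²:
  G (gravitational constant): m³/(kg·s²)
  M (mass): kg
  r (distance): m  → to the power 2 in the denominator, contributes 1/m²

Multiplying the contributions: [m³/(kg·s²)] · [kg] · [1/m²]
Adding exponents of each base unit: m: 1, s: -2
SI base units of gravitational acceleration: m/s²

The claimed units m/s² match the derived units, so the claim is correct.

Answer: Yes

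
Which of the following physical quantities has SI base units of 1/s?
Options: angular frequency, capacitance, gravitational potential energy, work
Checking the SI base units of each option:
  angular frequency (ω = 2πf): 1/s  ✓ matches
  capacitance (C = Q/V): s⁴·A²/(kg·m²)  ✗
  gravitational potential energy (U = -GMm/r): kg·m²/s²  ✗
  work (W = Fd): kg·m²/s²  ✗

Only angular frequency has units 1/s.

Answer: angular frequency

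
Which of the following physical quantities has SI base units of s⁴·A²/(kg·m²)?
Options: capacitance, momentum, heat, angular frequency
Checking the SI base units of each option:
  capacitance (C = Q/V): s⁴·A²/(kg·m²)  ✓ matches
  momentum (p = mv): kg·m/s  ✗
  heat (Q = mcΔT): kg·m²/s²  ✗
  angular frequency (ω = 2πf): 1/s  ✗

Only capacitance has units s⁴·A²/(kg·m²).

Answer: capacitance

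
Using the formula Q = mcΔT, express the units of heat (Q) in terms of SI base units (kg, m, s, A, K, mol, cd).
Units of each symbol in Q = mcΔT:
  m (mass): kg
  c (specific heat capacity, in J/(kg·K)): m²/(s²·K)
  ΔT (temperature change): K

Multiplying the contributions: [kg] · [m²/(s²·K)] · [K]
Adding exponents of each base unit: kg: 1, m: 2, s: -2
SI base units of heat: kg·m²/s²

Answer: kg·m²/s²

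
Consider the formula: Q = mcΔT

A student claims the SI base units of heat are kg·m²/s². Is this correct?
Units of each symbol in Q = mcΔT:
  m (mass): kg
  c (specific heat capacity, in J/(kg·K)): m²/(s²·K)
  ΔT (temperature change): K

Multiplying the contributions: [kg] · [m²/(s²·K)] · [K]
Adding exponents of each base unit: kg: 1, m: 2, s: -2
SI base units of heat: kg·m²/s²

The claimed units kg·m²/s² match the derived units, so the claim is correct.

Answer: Yes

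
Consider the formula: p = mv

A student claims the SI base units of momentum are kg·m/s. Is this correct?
Units of each symbol in p = mv:
  m (mass): kg
  v (velocity): m/s

Multiplying the contributions: [kg] · [m/s]
Adding exponents of each base unit: kg: 1, m: 1, s: -1
SI base units of momentum: kg·m/s

The claimed units kg·m/s match the derived units, so the claim is correct.

Answer: Yes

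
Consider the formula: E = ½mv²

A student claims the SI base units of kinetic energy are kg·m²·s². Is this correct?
Units of each symbol in E = ½mv²:
  m (mass): kg
  v (speed): m/s  → to the power 2, contributes m²/s²
  The factor ½ is dimensionless.

Multiplying the contributions: [kg] · [m²/s²]
Adding exponents of each base unit: kg: 1, m: 2, s: -2
SI base units of kinetic energy: kg·m²/s²

The claimed units kg·m²·s² (exponents kg: 1, m: 2, s: 2) do not match the derived units kg·m²/s² (exponents kg: 1, m: 2, s: -2), so the claim is incorrect.

Answer: No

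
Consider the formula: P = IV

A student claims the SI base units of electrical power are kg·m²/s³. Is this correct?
Units of each symbol in P = IV:
  I (current): A
  V (voltage, in volts): kg·m²/(s³·A)

Multiplying the contributions: [A] · [kg·m²/(s³·A)]
Adding exponents of each base unit: kg: 1, m: 2, s: -3
SI base units of electrical power: kg·m²/s³

The claimed units kg·m²/s³ match the derived units, so the claim is correct.

Answer: Yes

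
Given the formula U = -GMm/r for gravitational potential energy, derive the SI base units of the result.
Units of each symbol in U = -GMm/r:
  G (gravitational constant): m³/(kg·s²)
  M (mass): kg
  m (mass): kg
  r (distance): m  → in the denominator, contributes 1/m
  The minus sign does not affect the units.

Multiplying the contributions: [m³/(kg·s²)] · [kg] · [kg] · [1/m]
Adding exponents of each base unit: kg: 1, m: 2, s: -2
SI base units of gravitational potential energy: kg·m²/s²

Answer: kg·m²/s²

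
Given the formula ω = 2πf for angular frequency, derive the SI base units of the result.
Units of each symbol in ω = 2πf:
  f (frequency): 1/s
  The factor 2π is dimensionless.

Multiplying the contributions: [1/s]
Adding exponents of each base unit: s: -1
SI base units of angular frequency: 1/s

Answer: 1/s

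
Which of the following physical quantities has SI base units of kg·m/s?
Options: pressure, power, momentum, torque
Checking the SI base units of each option:
  pressure (P = F/A): kg/(m·s²)  ✗
  power (P = W/t): kg·m²/s³  ✗
  momentum (p = mv): kg·m/s  ✓ matches
  torque (τ = Fr): kg·m²/s²  ✗

Only momentum has units kg·m/s.

Answer: momentum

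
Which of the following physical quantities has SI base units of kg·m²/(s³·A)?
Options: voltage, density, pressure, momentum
Checking the SI base units of each option:
  voltage (V = IR): kg·m²/(s³·A)  ✓ matches
  density (ρ = m/V): kg/m³  ✗
  pressure (P = F/A): kg/(m·s²)  ✗
  momentum (p = mv): kg·m/s  ✗

Only voltage has units kg·m²/(s³·A).

Answer: voltage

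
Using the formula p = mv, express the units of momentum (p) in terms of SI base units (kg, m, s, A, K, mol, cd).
Units of each symbol in p = mv:
  m (mass): kg
  v (velocity): m/s

Multiplying the contributions: [kg] · [m/s]
Adding exponents of each base unit: kg: 1, m: 1, s: -1
SI base units of momentum: kg·m/s

Answer: kg·m/s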